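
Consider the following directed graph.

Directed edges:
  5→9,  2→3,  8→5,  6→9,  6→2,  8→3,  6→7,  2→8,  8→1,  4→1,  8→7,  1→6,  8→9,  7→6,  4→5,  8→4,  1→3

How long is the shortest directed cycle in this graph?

2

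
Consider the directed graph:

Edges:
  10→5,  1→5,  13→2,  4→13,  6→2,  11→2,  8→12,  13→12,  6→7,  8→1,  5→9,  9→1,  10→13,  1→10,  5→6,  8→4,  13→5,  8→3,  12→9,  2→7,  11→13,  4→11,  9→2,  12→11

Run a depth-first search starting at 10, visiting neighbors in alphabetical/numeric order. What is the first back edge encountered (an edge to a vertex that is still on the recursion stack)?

DFS from 10 (visiting neighbors in alphabetical/numeric order); mark gray on enter, black on exit:
10 gray
  5 gray
    6 gray
      2 gray
        7 gray
        7 black
      2 black
      6→7: 7 black — skip
    6 black
    9 gray
      1 gray
        1→5: 5 is gray → back edge
First back edge: 1 → 5.

1→5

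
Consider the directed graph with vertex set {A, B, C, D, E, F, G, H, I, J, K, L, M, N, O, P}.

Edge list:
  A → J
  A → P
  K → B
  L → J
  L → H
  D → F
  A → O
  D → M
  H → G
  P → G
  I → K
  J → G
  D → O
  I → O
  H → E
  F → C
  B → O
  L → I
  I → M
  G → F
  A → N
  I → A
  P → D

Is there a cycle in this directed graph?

No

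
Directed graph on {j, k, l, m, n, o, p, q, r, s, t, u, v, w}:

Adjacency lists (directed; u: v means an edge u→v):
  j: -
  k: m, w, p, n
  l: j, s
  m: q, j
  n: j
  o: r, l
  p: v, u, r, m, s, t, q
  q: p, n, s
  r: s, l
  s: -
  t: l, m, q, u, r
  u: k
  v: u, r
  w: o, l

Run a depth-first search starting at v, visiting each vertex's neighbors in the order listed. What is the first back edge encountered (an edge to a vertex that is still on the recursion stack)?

DFS from v (visiting each vertex's neighbors in the order listed); mark gray on enter, black on exit:
v gray
  u gray
    k gray
      m gray
        q gray
          p gray
            p→v: v is gray → back edge
First back edge: p → v.

p→v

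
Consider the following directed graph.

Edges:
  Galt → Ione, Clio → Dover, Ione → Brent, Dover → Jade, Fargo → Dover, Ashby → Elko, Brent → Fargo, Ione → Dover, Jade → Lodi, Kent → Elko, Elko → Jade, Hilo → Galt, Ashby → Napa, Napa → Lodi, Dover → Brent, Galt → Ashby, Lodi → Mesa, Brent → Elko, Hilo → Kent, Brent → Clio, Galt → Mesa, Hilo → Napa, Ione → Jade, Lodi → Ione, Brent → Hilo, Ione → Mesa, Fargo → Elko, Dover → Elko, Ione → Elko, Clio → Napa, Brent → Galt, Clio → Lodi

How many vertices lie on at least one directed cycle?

A vertex is on a directed cycle iff it belongs to a strongly connected component of size ≥ 2 (or has a self-loop).
The vertices on cycles are {Clio, Elko, Galt, Hilo, Ione, Jade, Kent, Lodi, Napa, Ashby, Brent, Dover, Fargo} — 13 in total.

13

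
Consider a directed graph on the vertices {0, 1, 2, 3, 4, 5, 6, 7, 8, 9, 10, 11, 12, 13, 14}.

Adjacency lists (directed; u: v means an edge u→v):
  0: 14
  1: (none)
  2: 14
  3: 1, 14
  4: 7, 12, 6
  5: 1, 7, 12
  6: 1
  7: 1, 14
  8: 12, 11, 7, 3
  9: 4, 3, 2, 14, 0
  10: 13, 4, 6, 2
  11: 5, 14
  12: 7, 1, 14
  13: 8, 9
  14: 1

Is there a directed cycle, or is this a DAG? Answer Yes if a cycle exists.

No

DFS with white/gray/black marking, starting from 9:
9 gray
  4 gray
    7 gray
      1 gray
      1 black
      14 gray
        14→1: 1 black — skip
      14 black
    7 black
    12 gray
      12→7: 7 black — skip
      12→1: 1 black — skip
      12→14: 14 black — skip
    12 black
    6 gray
      6→1: 1 black — skip
    6 black
  4 black
  3 gray
    3→1: 1 black — skip
    3→14: 14 black — skip
  3 black
  2 gray
    2→14: 14 black — skip
  2 black
  9→14: 14 black — skip
  0 gray
    0→14: 14 black — skip
  0 black
9 black
5 gray
  5→1: 1 black — skip
  5→7: 7 black — skip
  5→12: 12 black — skip
5 black
8 gray
  8→12: 12 black — skip
  11 gray
    11→5: 5 black — skip
    11→14: 14 black — skip
  11 black
  8→7: 7 black — skip
  8→3: 3 black — skip
8 black
10 gray
  13 gray
    13→8: 8 black — skip
    13→9: 9 black — skip
  13 black
  10→4: 4 black — skip
  10→6: 6 black — skip
  10→2: 2 black — skip
10 black
Every edge goes to a white or black vertex — no back edge, so the graph is acyclic.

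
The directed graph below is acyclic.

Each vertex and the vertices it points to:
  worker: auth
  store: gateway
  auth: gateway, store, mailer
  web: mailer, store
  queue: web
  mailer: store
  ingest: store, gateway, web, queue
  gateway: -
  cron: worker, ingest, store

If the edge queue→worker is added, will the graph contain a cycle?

No

Adding queue→worker creates a cycle iff worker can already reach queue.
Explore from worker: no path reaches queue. The graph stays acyclic.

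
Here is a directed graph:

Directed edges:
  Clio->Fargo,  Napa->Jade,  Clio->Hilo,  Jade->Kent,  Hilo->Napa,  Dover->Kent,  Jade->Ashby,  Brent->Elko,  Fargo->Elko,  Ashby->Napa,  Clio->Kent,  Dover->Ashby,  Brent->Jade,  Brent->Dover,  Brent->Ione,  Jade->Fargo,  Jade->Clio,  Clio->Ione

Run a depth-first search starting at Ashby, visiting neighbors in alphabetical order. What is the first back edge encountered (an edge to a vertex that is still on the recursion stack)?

Jade->Ashby

DFS from Ashby (visiting neighbors in alphabetical order); mark gray on enter, black on exit:
Ashby gray
  Napa gray
    Jade gray
      Jade→Ashby: Ashby is gray → back edge
First back edge: Jade → Ashby.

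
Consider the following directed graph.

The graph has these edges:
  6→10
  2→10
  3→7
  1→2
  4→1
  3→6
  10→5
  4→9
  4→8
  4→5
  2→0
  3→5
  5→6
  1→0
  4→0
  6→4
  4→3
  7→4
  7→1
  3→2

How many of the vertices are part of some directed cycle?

A vertex is on a directed cycle iff it belongs to a strongly connected component of size ≥ 2 (or has a self-loop).
The vertices on cycles are {1, 2, 3, 4, 5, 6, 7, 10} — 8 in total.

8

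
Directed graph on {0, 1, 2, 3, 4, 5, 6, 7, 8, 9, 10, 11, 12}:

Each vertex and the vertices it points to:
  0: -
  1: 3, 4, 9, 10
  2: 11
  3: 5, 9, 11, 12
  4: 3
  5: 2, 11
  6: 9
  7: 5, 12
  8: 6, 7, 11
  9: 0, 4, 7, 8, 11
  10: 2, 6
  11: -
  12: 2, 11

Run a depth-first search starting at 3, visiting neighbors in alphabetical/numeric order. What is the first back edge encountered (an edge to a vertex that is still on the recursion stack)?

4->3

DFS from 3 (visiting neighbors in alphabetical/numeric order); mark gray on enter, black on exit:
3 gray
  5 gray
    2 gray
      11 gray
      11 black
    2 black
    5→11: 11 black — skip
  5 black
  9 gray
    0 gray
    0 black
    4 gray
      4→3: 3 is gray → back edge
First back edge: 4 → 3.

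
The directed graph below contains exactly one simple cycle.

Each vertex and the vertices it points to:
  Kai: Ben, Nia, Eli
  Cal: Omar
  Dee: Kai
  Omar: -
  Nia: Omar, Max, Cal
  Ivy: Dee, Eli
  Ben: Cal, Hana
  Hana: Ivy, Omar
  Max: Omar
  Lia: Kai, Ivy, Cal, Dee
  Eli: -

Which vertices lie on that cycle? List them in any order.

Ben, Dee, Ivy, Kai, Hana

DFS with gray/black marking from Ivy:
Ivy gray
  Dee gray
    Kai gray
      Ben gray
        Cal gray
          Omar gray
          Omar black
        Cal black
        Hana gray
          Hana→Ivy: Ivy is gray → back edge
Back edge closes the cycle Ivy → Dee → Kai → Ben → Hana → Ivy; its vertices are {Ben, Dee, Ivy, Kai, Hana}.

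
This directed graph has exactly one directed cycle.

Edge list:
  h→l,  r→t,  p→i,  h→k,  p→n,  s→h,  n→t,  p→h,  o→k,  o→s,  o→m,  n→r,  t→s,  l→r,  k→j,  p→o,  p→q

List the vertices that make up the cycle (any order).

DFS with gray/black marking from h:
h gray
  l gray
    r gray
      t gray
        s gray
          s→h: h is gray → back edge
Back edge closes the cycle h → l → r → t → s → h; its vertices are {h, l, r, s, t}.

h, l, r, s, t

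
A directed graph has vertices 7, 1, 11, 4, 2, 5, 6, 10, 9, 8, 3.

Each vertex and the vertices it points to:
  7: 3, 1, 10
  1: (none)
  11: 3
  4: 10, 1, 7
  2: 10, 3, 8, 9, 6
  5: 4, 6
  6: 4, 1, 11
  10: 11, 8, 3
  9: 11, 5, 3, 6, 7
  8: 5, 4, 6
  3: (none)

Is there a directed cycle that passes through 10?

Yes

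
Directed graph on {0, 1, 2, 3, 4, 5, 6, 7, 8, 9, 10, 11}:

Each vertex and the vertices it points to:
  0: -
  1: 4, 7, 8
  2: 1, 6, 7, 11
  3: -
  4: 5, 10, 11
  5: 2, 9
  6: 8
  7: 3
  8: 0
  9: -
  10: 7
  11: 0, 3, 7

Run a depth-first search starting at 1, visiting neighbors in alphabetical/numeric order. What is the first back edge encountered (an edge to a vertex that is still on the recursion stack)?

DFS from 1 (visiting neighbors in alphabetical/numeric order); mark gray on enter, black on exit:
1 gray
  4 gray
    5 gray
      2 gray
        2→1: 1 is gray → back edge
First back edge: 2 → 1.

2→1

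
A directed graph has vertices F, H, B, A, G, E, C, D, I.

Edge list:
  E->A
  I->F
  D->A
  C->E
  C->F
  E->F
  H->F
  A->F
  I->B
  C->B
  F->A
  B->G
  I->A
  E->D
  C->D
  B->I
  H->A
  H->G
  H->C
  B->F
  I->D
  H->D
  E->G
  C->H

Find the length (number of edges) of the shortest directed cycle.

2

For each vertex v, BFS finds the shortest path from v back to v.
The shortest such closed walk is C → H → C, length 2.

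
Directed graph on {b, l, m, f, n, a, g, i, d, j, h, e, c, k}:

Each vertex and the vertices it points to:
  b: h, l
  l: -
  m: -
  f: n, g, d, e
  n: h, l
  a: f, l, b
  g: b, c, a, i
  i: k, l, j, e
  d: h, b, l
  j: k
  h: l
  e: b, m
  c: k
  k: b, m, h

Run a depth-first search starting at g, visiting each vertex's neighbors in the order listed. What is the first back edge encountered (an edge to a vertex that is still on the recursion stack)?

f→g

DFS from g (visiting each vertex's neighbors in the order listed); mark gray on enter, black on exit:
g gray
  b gray
    h gray
      l gray
      l black
    h black
    b→l: l black — skip
  b black
  c gray
    k gray
      k→b: b black — skip
      m gray
      m black
      k→h: h black — skip
    k black
  c black
  a gray
    f gray
      n gray
        n→h: h black — skip
        n→l: l black — skip
      n black
      f→g: g is gray → back edge
First back edge: f → g.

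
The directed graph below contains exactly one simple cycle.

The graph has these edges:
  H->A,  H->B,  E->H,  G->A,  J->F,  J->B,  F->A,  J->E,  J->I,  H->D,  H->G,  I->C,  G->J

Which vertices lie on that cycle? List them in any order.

DFS with gray/black marking from H:
H gray
  G gray
    A gray
    A black
    J gray
      I gray
        C gray
        C black
      I black
      F gray
        F→A: A black — skip
      F black
      B gray
      B black
      E gray
        E→H: H is gray → back edge
Back edge closes the cycle H → G → J → E → H; its vertices are {E, G, H, J}.

E, G, H, J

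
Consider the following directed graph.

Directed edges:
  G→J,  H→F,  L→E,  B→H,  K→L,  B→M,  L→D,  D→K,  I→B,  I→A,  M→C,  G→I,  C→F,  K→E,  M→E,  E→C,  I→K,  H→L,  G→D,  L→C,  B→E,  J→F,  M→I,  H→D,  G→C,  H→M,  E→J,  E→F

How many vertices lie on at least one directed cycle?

7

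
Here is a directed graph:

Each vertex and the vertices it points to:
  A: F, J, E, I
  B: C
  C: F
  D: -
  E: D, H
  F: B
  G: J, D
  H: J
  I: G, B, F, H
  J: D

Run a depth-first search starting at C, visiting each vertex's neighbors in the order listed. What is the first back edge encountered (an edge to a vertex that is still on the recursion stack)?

DFS from C (visiting each vertex's neighbors in the order listed); mark gray on enter, black on exit:
C gray
  F gray
    B gray
      B→C: C is gray → back edge
First back edge: B → C.

B->C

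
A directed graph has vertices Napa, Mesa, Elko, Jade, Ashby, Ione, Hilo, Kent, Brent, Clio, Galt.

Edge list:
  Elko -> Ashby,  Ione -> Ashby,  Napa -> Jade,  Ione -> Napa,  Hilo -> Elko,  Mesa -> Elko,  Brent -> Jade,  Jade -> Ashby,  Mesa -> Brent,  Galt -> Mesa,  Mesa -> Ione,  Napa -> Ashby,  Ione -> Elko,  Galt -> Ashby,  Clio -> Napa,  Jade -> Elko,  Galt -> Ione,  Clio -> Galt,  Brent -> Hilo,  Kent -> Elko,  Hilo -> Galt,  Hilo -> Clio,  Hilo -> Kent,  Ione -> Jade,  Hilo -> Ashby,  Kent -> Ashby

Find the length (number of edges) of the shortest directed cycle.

For each vertex v, BFS finds the shortest path from v back to v.
The shortest such closed walk is Hilo → Galt → Mesa → Brent → Hilo, length 4.

4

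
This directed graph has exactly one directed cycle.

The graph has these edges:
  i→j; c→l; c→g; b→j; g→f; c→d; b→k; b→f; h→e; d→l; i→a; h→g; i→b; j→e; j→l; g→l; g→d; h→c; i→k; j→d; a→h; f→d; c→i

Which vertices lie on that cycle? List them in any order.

DFS with gray/black marking from h:
h gray
  e gray
  e black
  c gray
    l gray
    l black
    d gray
      d→l: l black — skip
    d black
    i gray
      j gray
        j→l: l black — skip
        j→d: d black — skip
        j→e: e black — skip
      j black
      b gray
        k gray
        k black
        b→j: j black — skip
        f gray
          f→d: d black — skip
        f black
      b black
      i→k: k black — skip
      a gray
        a→h: h is gray → back edge
Back edge closes the cycle h → c → i → a → h; its vertices are {a, c, h, i}.

a, c, h, i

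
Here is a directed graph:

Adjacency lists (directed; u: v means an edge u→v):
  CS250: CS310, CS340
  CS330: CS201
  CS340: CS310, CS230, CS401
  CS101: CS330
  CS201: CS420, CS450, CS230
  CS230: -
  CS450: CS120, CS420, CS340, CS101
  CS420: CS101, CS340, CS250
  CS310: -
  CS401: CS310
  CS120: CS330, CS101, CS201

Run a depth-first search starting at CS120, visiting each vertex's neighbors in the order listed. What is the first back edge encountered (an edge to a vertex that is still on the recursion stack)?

CS101->CS330

DFS from CS120 (visiting each vertex's neighbors in the order listed); mark gray on enter, black on exit:
CS120 gray
  CS330 gray
    CS201 gray
      CS420 gray
        CS101 gray
          CS101→CS330: CS330 is gray → back edge
First back edge: CS101 → CS330.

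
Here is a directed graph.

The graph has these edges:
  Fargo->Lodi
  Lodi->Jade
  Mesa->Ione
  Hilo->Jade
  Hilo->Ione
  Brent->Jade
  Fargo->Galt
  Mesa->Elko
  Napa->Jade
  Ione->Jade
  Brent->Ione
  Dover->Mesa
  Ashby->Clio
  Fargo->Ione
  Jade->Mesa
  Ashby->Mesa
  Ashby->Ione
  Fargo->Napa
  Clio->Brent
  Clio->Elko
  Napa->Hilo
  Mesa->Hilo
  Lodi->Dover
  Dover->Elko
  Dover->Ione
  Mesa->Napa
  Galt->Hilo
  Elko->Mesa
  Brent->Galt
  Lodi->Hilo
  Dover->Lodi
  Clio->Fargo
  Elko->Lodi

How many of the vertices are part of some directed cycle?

8

A vertex is on a directed cycle iff it belongs to a strongly connected component of size ≥ 2 (or has a self-loop).
The vertices on cycles are {Elko, Hilo, Ione, Jade, Lodi, Mesa, Napa, Dover} — 8 in total.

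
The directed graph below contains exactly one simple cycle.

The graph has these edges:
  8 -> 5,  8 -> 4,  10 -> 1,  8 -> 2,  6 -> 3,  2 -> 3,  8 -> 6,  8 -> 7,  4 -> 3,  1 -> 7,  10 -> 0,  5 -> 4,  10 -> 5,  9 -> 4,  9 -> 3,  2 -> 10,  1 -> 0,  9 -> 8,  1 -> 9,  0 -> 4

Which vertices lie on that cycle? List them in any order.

DFS with gray/black marking from 8:
8 gray
  4 gray
    3 gray
    3 black
  4 black
  7 gray
  7 black
  2 gray
    10 gray
      1 gray
        1→7: 7 black — skip
        0 gray
          0→4: 4 black — skip
        0 black
        9 gray
          9→4: 4 black — skip
          9→8: 8 is gray → back edge
Back edge closes the cycle 8 → 2 → 10 → 1 → 9 → 8; its vertices are {1, 2, 8, 9, 10}.

1, 2, 8, 9, 10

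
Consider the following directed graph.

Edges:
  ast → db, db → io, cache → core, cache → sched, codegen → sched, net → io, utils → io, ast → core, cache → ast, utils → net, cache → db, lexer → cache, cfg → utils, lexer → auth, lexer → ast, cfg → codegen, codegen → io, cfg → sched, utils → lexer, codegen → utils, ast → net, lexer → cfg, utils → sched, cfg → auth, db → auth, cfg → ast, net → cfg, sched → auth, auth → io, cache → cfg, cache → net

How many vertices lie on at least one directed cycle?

A vertex is on a directed cycle iff it belongs to a strongly connected component of size ≥ 2 (or has a self-loop).
The vertices on cycles are {ast, cfg, net, cache, lexer, utils, codegen} — 7 in total.

7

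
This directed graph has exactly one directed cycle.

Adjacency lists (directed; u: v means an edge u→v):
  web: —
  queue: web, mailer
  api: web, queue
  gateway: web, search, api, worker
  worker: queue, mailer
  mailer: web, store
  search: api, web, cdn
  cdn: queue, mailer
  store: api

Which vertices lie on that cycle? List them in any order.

DFS with gray/black marking from api:
api gray
  web gray
  web black
  queue gray
    queue→web: web black — skip
    mailer gray
      mailer→web: web black — skip
      store gray
        store→api: api is gray → back edge
Back edge closes the cycle api → queue → mailer → store → api; its vertices are {api, queue, store, mailer}.

api, queue, store, mailer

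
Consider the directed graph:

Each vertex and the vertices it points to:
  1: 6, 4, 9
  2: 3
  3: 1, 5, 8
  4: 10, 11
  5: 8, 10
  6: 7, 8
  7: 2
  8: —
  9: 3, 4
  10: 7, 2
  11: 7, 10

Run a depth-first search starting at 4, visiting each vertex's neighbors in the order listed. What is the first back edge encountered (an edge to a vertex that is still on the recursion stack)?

6→7

DFS from 4 (visiting each vertex's neighbors in the order listed); mark gray on enter, black on exit:
4 gray
  10 gray
    7 gray
      2 gray
        3 gray
          1 gray
            6 gray
              6→7: 7 is gray → back edge
First back edge: 6 → 7.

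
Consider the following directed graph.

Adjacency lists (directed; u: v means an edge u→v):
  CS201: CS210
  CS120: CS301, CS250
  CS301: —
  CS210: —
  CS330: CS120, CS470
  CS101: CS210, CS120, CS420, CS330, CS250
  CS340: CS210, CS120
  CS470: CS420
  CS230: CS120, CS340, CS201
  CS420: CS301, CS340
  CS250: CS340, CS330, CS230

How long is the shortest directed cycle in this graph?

3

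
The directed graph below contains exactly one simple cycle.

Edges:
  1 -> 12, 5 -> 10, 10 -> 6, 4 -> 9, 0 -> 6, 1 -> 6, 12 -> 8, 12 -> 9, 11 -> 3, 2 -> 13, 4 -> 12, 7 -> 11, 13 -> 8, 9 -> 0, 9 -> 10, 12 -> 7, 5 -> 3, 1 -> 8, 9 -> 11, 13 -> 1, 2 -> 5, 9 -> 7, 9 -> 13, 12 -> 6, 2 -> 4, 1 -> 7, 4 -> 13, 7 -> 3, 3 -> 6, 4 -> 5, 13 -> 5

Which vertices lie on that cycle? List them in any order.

DFS with gray/black marking from 9:
9 gray
  11 gray
    3 gray
      6 gray
      6 black
    3 black
  11 black
  13 gray
    5 gray
      10 gray
        10→6: 6 black — skip
      10 black
      5→3: 3 black — skip
    5 black
    1 gray
      1→6: 6 black — skip
      7 gray
        7→11: 11 black — skip
        7→3: 3 black — skip
      7 black
      12 gray
        12→9: 9 is gray → back edge
Back edge closes the cycle 9 → 13 → 1 → 12 → 9; its vertices are {1, 9, 12, 13}.

1, 9, 12, 13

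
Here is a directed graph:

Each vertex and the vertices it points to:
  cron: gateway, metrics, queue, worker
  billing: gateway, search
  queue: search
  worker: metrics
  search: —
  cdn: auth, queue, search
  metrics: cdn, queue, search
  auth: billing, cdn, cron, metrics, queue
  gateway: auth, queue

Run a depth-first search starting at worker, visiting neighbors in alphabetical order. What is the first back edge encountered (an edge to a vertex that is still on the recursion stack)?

DFS from worker (visiting neighbors in alphabetical order); mark gray on enter, black on exit:
worker gray
  metrics gray
    cdn gray
      auth gray
        billing gray
          gateway gray
            gateway→auth: auth is gray → back edge
First back edge: gateway → auth.

gateway→auth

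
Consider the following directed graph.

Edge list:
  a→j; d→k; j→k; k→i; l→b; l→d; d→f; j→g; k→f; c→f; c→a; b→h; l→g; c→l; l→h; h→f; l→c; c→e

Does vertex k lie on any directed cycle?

k lies on a cycle iff there is a path from k back to itself.
Exploring from k, it never reaches itself; equivalently, its strongly connected component is a singleton.

No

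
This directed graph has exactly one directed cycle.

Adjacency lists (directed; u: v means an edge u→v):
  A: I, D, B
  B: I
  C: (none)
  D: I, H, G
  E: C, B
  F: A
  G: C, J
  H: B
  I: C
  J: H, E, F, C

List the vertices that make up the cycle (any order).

A, D, F, G, J

DFS with gray/black marking from A:
A gray
  I gray
    C gray
    C black
  I black
  D gray
    D→I: I black — skip
    H gray
      B gray
        B→I: I black — skip
      B black
    H black
    G gray
      G→C: C black — skip
      J gray
        J→H: H black — skip
        E gray
          E→C: C black — skip
          E→B: B black — skip
        E black
        F gray
          F→A: A is gray → back edge
Back edge closes the cycle A → D → G → J → F → A; its vertices are {A, D, F, G, J}.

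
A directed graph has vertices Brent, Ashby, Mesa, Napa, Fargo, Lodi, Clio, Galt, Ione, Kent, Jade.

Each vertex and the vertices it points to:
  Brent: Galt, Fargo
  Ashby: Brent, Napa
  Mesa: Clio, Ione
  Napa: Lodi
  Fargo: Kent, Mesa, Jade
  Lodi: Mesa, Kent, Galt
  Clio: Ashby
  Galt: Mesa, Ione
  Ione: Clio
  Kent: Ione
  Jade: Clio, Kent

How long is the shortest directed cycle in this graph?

For each vertex v, BFS finds the shortest path from v back to v.
The shortest such closed walk is Ashby → Brent → Fargo → Mesa → Clio → Ashby, length 5.

5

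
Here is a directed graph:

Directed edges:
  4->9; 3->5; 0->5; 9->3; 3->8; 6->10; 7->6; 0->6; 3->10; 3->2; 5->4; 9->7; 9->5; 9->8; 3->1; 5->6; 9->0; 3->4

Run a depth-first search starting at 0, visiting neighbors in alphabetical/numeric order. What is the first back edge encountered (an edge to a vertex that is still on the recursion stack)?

9->0

DFS from 0 (visiting neighbors in alphabetical/numeric order); mark gray on enter, black on exit:
0 gray
  5 gray
    4 gray
      9 gray
        9→0: 0 is gray → back edge
First back edge: 9 → 0.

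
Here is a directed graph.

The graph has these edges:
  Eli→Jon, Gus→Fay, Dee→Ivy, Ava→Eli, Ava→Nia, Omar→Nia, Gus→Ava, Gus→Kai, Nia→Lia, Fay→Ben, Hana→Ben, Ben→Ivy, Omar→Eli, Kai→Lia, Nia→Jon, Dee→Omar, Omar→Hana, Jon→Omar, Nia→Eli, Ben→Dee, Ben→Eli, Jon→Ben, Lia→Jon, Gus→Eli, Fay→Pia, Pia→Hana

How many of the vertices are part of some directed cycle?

8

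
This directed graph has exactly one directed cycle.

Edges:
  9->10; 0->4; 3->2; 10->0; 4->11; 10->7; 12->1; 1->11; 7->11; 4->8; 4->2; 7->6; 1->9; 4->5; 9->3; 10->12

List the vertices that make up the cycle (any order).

1, 9, 10, 12

DFS with gray/black marking from 9:
9 gray
  10 gray
    0 gray
      4 gray
        11 gray
        11 black
        5 gray
        5 black
        8 gray
        8 black
        2 gray
        2 black
      4 black
    0 black
    7 gray
      6 gray
      6 black
      7→11: 11 black — skip
    7 black
    12 gray
      1 gray
        1→9: 9 is gray → back edge
Back edge closes the cycle 9 → 10 → 12 → 1 → 9; its vertices are {1, 9, 10, 12}.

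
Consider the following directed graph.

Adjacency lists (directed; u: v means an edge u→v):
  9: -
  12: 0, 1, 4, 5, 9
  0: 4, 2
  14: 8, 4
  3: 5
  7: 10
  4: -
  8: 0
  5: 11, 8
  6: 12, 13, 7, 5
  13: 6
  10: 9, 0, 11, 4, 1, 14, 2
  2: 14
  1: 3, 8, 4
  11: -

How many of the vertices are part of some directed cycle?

A vertex is on a directed cycle iff it belongs to a strongly connected component of size ≥ 2 (or has a self-loop).
The vertices on cycles are {0, 2, 6, 8, 13, 14} — 6 in total.

6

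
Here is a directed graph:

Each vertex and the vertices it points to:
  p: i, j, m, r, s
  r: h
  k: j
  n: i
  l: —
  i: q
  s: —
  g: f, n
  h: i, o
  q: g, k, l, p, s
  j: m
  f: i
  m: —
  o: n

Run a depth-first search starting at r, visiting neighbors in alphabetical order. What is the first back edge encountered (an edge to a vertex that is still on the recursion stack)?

f→i

DFS from r (visiting neighbors in alphabetical order); mark gray on enter, black on exit:
r gray
  h gray
    i gray
      q gray
        g gray
          f gray
            f→i: i is gray → back edge
First back edge: f → i.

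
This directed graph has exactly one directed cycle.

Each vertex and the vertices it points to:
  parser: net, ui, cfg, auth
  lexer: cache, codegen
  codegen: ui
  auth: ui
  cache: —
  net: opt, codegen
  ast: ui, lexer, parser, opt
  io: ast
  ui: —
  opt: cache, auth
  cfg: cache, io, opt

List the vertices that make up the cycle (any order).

io, ast, cfg, parser

DFS with gray/black marking from ast:
ast gray
  ui gray
  ui black
  lexer gray
    cache gray
    cache black
    codegen gray
      codegen→ui: ui black — skip
    codegen black
  lexer black
  parser gray
    net gray
      opt gray
        opt→cache: cache black — skip
        auth gray
          auth→ui: ui black — skip
        auth black
      opt black
      net→codegen: codegen black — skip
    net black
    parser→ui: ui black — skip
    cfg gray
      cfg→cache: cache black — skip
      io gray
        io→ast: ast is gray → back edge
Back edge closes the cycle ast → parser → cfg → io → ast; its vertices are {io, ast, cfg, parser}.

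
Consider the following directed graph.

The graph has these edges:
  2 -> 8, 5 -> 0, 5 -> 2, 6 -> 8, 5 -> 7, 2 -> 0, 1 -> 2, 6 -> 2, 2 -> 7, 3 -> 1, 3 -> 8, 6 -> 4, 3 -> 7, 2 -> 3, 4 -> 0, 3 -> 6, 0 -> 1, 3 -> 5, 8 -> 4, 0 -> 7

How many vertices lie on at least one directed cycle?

A vertex is on a directed cycle iff it belongs to a strongly connected component of size ≥ 2 (or has a self-loop).
The vertices on cycles are {0, 1, 2, 3, 4, 5, 6, 8} — 8 in total.

8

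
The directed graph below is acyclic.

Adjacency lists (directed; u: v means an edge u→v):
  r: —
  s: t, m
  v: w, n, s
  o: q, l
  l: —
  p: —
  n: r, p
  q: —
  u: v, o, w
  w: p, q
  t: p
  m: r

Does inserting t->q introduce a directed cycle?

Adding t→q creates a cycle iff q can already reach t.
Explore from q: no path reaches t. The graph stays acyclic.

No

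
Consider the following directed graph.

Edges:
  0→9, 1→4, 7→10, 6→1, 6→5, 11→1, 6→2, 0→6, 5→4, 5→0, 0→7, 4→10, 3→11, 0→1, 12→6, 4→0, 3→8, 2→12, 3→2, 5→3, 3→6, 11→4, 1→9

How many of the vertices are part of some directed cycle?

9

A vertex is on a directed cycle iff it belongs to a strongly connected component of size ≥ 2 (or has a self-loop).
The vertices on cycles are {0, 1, 2, 3, 4, 5, 6, 11, 12} — 9 in total.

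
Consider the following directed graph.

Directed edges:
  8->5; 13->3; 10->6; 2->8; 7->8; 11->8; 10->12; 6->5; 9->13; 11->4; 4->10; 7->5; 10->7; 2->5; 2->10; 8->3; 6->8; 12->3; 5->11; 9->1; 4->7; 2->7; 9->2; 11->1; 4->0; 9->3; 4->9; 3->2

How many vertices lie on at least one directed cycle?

A vertex is on a directed cycle iff it belongs to a strongly connected component of size ≥ 2 (or has a self-loop).
The vertices on cycles are {2, 3, 4, 5, 6, 7, 8, 9, 10, 11, 12, 13} — 12 in total.

12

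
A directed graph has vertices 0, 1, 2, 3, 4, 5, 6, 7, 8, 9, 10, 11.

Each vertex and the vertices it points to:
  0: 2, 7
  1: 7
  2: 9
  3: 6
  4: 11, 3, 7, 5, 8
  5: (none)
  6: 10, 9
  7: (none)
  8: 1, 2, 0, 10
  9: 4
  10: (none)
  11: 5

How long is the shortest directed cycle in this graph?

4

For each vertex v, BFS finds the shortest path from v back to v.
The shortest such closed walk is 4 → 3 → 6 → 9 → 4, length 4.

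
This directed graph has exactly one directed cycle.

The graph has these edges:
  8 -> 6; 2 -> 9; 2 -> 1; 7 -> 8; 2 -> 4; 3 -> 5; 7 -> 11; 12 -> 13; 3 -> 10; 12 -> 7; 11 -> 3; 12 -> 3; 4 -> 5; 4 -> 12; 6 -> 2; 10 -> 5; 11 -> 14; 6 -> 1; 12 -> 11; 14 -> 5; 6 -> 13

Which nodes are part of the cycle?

DFS with gray/black marking from 6:
6 gray
  1 gray
  1 black
  2 gray
    4 gray
      5 gray
      5 black
      12 gray
        7 gray
          11 gray
            14 gray
              14→5: 5 black — skip
            14 black
            3 gray
              10 gray
                10→5: 5 black — skip
              10 black
              3→5: 5 black — skip
            3 black
          11 black
          8 gray
            8→6: 6 is gray → back edge
Back edge closes the cycle 6 → 2 → 4 → 12 → 7 → 8 → 6; its vertices are {2, 4, 6, 7, 8, 12}.

2, 4, 6, 7, 8, 12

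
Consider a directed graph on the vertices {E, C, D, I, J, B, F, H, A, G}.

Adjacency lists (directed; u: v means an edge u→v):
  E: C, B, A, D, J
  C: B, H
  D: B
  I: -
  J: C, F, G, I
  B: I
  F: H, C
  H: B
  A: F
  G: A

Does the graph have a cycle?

No

DFS with white/gray/black marking, starting from J:
J gray
  C gray
    B gray
      I gray
      I black
    B black
    H gray
      H→B: B black — skip
    H black
  C black
  F gray
    F→H: H black — skip
    F→C: C black — skip
  F black
  G gray
    A gray
      A→F: F black — skip
    A black
  G black
  J→I: I black — skip
J black
E gray
  E→C: C black — skip
  E→B: B black — skip
  E→A: A black — skip
  D gray
    D→B: B black — skip
  D black
  E→J: J black — skip
E black
Every edge goes to a white or black vertex — no back edge, so the graph is acyclic.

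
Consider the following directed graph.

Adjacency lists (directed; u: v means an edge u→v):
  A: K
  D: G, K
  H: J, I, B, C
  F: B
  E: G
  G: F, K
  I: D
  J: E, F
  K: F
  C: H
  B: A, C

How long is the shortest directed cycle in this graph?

For each vertex v, BFS finds the shortest path from v back to v.
The shortest such closed walk is C → H → C, length 2.

2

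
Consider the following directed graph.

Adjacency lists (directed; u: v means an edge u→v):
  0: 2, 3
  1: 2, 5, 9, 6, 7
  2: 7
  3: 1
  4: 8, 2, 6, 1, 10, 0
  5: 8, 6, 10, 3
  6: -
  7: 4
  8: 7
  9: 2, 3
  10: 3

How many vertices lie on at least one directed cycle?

A vertex is on a directed cycle iff it belongs to a strongly connected component of size ≥ 2 (or has a self-loop).
The vertices on cycles are {0, 1, 2, 3, 4, 5, 7, 8, 9, 10} — 10 in total.

10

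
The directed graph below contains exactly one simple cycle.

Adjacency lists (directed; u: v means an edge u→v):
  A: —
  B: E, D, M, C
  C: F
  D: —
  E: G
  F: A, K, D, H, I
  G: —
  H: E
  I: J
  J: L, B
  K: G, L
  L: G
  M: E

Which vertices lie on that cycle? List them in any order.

DFS with gray/black marking from F:
F gray
  A gray
  A black
  K gray
    G gray
    G black
    L gray
      L→G: G black — skip
    L black
  K black
  D gray
  D black
  H gray
    E gray
      E→G: G black — skip
    E black
  H black
  I gray
    J gray
      J→L: L black — skip
      B gray
        B→E: E black — skip
        B→D: D black — skip
        M gray
          M→E: E black — skip
        M black
        C gray
          C→F: F is gray → back edge
Back edge closes the cycle F → I → J → B → C → F; its vertices are {B, C, F, I, J}.

B, C, F, I, J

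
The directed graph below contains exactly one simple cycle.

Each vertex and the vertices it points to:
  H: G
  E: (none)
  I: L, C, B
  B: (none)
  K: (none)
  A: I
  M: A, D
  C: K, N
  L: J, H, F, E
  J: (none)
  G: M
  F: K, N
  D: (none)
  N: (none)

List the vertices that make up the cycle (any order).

A, G, H, I, L, M

DFS with gray/black marking from I:
I gray
  L gray
    J gray
    J black
    H gray
      G gray
        M gray
          A gray
            A→I: I is gray → back edge
Back edge closes the cycle I → L → H → G → M → A → I; its vertices are {A, G, H, I, L, M}.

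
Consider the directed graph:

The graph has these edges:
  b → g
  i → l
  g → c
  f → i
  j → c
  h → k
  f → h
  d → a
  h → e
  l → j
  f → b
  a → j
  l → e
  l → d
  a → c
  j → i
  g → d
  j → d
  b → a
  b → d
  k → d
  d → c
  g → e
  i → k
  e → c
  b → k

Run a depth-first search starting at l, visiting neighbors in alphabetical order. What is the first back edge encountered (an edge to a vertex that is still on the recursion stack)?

DFS from l (visiting neighbors in alphabetical order); mark gray on enter, black on exit:
l gray
  d gray
    a gray
      c gray
      c black
      j gray
        j→c: c black — skip
        j→d: d is gray → back edge
First back edge: j → d.

j->d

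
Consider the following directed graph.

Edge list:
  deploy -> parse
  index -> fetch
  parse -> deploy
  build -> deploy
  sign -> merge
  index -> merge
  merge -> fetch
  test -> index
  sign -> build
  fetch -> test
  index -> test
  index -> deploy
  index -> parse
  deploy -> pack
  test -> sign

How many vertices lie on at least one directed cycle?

A vertex is on a directed cycle iff it belongs to a strongly connected component of size ≥ 2 (or has a self-loop).
The vertices on cycles are {sign, test, fetch, index, merge, parse, deploy} — 7 in total.

7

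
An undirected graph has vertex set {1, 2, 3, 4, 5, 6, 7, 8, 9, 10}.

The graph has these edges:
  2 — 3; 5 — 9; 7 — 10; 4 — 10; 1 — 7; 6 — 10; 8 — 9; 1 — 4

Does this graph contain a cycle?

Yes

DFS, tracking each vertex's parent; an edge to a visited non-parent vertex closes a cycle.
Start from 10:
visit 10 (parent –)
  visit 7 (parent 10)
    visit 1 (parent 7)
      visit 4 (parent 1)
        4–10: 10 visited and ≠ parent → cycle
Cycle: 10 – 7 – 1 – 4 – 10.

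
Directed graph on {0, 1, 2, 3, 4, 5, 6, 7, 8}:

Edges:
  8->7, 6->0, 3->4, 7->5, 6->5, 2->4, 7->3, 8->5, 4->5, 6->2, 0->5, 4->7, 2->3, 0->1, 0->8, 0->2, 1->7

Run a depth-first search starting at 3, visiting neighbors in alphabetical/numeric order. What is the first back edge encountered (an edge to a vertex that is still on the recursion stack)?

DFS from 3 (visiting neighbors in alphabetical/numeric order); mark gray on enter, black on exit:
3 gray
  4 gray
    5 gray
    5 black
    7 gray
      7→3: 3 is gray → back edge
First back edge: 7 → 3.

7->3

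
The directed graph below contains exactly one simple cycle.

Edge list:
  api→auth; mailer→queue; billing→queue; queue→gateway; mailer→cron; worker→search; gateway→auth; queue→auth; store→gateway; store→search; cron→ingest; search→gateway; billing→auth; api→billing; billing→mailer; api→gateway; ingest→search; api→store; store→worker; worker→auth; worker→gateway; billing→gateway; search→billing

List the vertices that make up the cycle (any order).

cron, ingest, mailer, search, billing

DFS with gray/black marking from billing:
billing gray
  mailer gray
    cron gray
      ingest gray
        search gray
          gateway gray
            auth gray
            auth black
          gateway black
          search→billing: billing is gray → back edge
Back edge closes the cycle billing → mailer → cron → ingest → search → billing; its vertices are {cron, ingest, mailer, search, billing}.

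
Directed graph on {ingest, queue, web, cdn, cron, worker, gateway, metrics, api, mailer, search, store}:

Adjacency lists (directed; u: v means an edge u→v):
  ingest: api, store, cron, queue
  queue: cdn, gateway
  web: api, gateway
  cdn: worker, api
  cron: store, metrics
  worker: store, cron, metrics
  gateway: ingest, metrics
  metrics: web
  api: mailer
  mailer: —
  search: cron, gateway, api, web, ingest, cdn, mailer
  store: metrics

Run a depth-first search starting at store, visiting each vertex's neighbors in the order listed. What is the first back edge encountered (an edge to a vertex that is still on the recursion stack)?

DFS from store (visiting each vertex's neighbors in the order listed); mark gray on enter, black on exit:
store gray
  metrics gray
    web gray
      api gray
        mailer gray
        mailer black
      api black
      gateway gray
        ingest gray
          ingest→api: api black — skip
          ingest→store: store is gray → back edge
First back edge: ingest → store.

ingest→store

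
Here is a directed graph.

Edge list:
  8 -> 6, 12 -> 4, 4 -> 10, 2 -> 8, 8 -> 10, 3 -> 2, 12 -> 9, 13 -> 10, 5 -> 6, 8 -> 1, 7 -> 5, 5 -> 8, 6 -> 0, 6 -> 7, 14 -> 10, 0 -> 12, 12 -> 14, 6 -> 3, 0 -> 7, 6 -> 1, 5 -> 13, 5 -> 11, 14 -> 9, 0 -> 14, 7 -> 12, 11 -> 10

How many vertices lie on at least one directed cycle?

A vertex is on a directed cycle iff it belongs to a strongly connected component of size ≥ 2 (or has a self-loop).
The vertices on cycles are {0, 2, 3, 5, 6, 7, 8} — 7 in total.

7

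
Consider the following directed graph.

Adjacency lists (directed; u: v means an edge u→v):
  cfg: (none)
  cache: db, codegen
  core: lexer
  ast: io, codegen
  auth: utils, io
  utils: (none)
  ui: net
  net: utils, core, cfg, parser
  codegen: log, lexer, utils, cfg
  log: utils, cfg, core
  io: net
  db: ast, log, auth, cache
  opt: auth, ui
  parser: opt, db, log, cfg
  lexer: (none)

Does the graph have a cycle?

DFS with white/gray/black marking, starting from core:
core gray
  lexer gray
  lexer black
core black
cfg gray
cfg black
cache gray
  db gray
    ast gray
      io gray
        net gray
          utils gray
          utils black
          net→core: core black — skip
          net→cfg: cfg black — skip
          parser gray
            opt gray
              auth gray
                auth→utils: utils black — skip
                auth→io: io is gray → back edge
Back edge found, so a cycle exists: io → net → parser → opt → auth → io.

Yes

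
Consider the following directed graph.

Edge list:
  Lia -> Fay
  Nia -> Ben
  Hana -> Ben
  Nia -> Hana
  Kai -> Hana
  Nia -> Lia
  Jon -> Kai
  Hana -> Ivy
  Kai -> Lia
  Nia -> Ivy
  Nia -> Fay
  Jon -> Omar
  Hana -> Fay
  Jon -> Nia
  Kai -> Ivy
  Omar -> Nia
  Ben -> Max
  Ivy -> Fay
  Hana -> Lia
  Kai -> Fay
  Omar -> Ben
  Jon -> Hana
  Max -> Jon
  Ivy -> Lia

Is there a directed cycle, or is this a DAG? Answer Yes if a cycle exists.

DFS with white/gray/black marking, starting from Jon:
Jon gray
  Omar gray
    Nia gray
      Ben gray
        Max gray
          Max→Jon: Jon is gray → back edge
Back edge found, so a cycle exists: Jon → Omar → Nia → Ben → Max → Jon.

Yes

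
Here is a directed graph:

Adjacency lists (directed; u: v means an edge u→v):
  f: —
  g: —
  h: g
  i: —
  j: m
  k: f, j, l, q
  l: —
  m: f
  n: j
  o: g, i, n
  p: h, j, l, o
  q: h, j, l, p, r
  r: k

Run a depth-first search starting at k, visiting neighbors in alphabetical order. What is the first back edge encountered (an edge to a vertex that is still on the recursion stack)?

r→k

DFS from k (visiting neighbors in alphabetical order); mark gray on enter, black on exit:
k gray
  f gray
  f black
  j gray
    m gray
      m→f: f black — skip
    m black
  j black
  l gray
  l black
  q gray
    h gray
      g gray
      g black
    h black
    q→j: j black — skip
    q→l: l black — skip
    p gray
      p→h: h black — skip
      p→j: j black — skip
      p→l: l black — skip
      o gray
        o→g: g black — skip
        i gray
        i black
        n gray
          n→j: j black — skip
        n black
      o black
    p black
    r gray
      r→k: k is gray → back edge
First back edge: r → k.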